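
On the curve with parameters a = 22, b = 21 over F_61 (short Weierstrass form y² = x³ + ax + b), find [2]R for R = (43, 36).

(17, 1)

tangent at (43, 36): λ = (3·43² + 22)/(2·36) ≡ 18/11. 11⁻¹ ≡ 50 (mod 61), so λ ≡ 18·50 ≡ 46.
  x = λ² - 43 - 43 = 2116 - 86 ≡ 17; y = λ·(43 - 17) - 36 ≡ 1. → (17, 1)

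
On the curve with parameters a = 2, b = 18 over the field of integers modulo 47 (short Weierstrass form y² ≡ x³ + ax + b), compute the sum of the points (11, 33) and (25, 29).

(11, 33) + (25, 29). λ = (29 - 33)/(25 - 11) ≡ 43/14 mod 47. 14⁻¹ ≡ 37 (mod 47), so λ ≡ 40.
  x = λ² - 11 - 25 = 1600 - 36 ≡ 13; y = λ·(11 - 13) - 33 ≡ 28. → (13, 28)

(13, 28)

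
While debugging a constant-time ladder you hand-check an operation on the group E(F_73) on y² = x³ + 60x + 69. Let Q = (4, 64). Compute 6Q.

(19, 29)

Repeated addition: build up to 6Q.
2Q: tangent at (4, 64): λ = (3·4² + 60)/(2·64) ≡ 35/55. 55⁻¹ ≡ 4 (mod 73), so λ ≡ 35·4 ≡ 67.
  x = λ² - 4 - 4 = 4489 - 8 ≡ 28; y = λ·(4 - 28) - 64 ≡ 7. → (28, 7)
3Q: (28, 7) + (4, 64). λ = (64 - 7)/(4 - 28) ≡ 57/49 mod 73. 49⁻¹ ≡ 3 (mod 73) since 49·3 = 147 ≡ 1, so λ ≡ 25.
  x = λ² - 28 - 4 = 625 - 32 ≡ 9; y = λ·(28 - 9) - 7 ≡ 30. → (9, 30)
4Q: (9, 30) + (4, 64). λ = (64 - 30)/(4 - 9) ≡ 34/68 mod 73. 68⁻¹ ≡ 29 (mod 73) since 68·29 = 1972 ≡ 1, so λ ≡ 37.
  x = λ² - 9 - 4 = 1369 - 13 ≡ 42; y = λ·(9 - 42) - 30 ≡ 63. → (42, 63)
5Q: (42, 63) + (4, 64). λ = (64 - 63)/(4 - 42) ≡ 1/35 mod 73. 35⁻¹ ≡ 48 (mod 73) since 35·48 = 1680 ≡ 1, so λ ≡ 48.
  x = λ² - 42 - 4 = 2304 - 46 ≡ 68; y = λ·(42 - 68) - 63 ≡ 3. → (68, 3)
6Q: (68, 3) + (4, 64). λ = (64 - 3)/(4 - 68) ≡ 61/9 mod 73. 9⁻¹ ≡ 65 (mod 73), so λ ≡ 23.
  x = λ² - 68 - 4 = 529 - 72 ≡ 19; y = λ·(68 - 19) - 3 ≡ 29. → (19, 29)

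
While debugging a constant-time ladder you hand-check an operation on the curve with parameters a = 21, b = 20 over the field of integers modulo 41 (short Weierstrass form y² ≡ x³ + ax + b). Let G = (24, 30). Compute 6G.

O

Repeated addition: build up to 6G.
2G: tangent at (24, 30): λ = (3·24² + 21)/(2·30) ≡ 27/19. 19⁻¹ ≡ 13 (mod 41) since 19·13 = 247 ≡ 1, so λ ≡ 27·13 ≡ 23.
  x = λ² - 24 - 24 = 529 - 48 ≡ 30; y = λ·(24 - 30) - 30 ≡ 37. → (30, 37)
3G: (30, 37) + (24, 30). λ = (30 - 37)/(24 - 30) ≡ 34/35 mod 41. 35⁻¹ ≡ 34 (mod 41), so λ ≡ 8.
  x = λ² - 30 - 24 = 64 - 54 ≡ 10; y = λ·(30 - 10) - 37 ≡ 0. → (10, 0)
4G: (10, 0) + (24, 30). λ = (30 - 0)/(24 - 10) ≡ 30/14 mod 41. 14⁻¹ ≡ 3 (mod 41) since 14·3 = 42 ≡ 1, so λ ≡ 8.
  x = λ² - 10 - 24 = 64 - 34 ≡ 30; y = λ·(10 - 30) - 0 ≡ 4. → (30, 4)
5G: (30, 4) + (24, 30). λ = (30 - 4)/(24 - 30) ≡ 26/35 mod 41. 35⁻¹ ≡ 34 (mod 41) since 35·34 = 1190 ≡ 1, so λ ≡ 23.
  x = λ² - 30 - 24 = 529 - 54 ≡ 24; y = λ·(30 - 24) - 4 ≡ 11. → (24, 11)
6G: (24, 11) + (24, 30): same x and y₁ ≡ -y₂, so the sum is 𝒪.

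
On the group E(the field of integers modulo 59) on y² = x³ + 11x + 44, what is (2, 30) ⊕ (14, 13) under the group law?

(2, 30) + (14, 13). λ = (13 - 30)/(14 - 2) ≡ 42/12 mod 59. 12⁻¹ ≡ 5 (mod 59), so λ ≡ 33.
  x = λ² - 2 - 14 = 1089 - 16 ≡ 11; y = λ·(2 - 11) - 30 ≡ 27. → (11, 27)

(11, 27)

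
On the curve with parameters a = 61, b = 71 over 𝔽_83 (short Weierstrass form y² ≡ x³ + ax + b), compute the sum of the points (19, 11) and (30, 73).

(74, 11)

(19, 11) + (30, 73). λ = (73 - 11)/(30 - 19) ≡ 62/11 mod 83. 11⁻¹ ≡ 68 (mod 83) since 11·68 = 748 ≡ 1, so λ ≡ 66.
  x = λ² - 19 - 30 = 4356 - 49 ≡ 74; y = λ·(19 - 74) - 11 ≡ 11. → (74, 11)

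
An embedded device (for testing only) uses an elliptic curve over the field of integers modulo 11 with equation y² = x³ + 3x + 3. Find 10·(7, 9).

(9, 0)

Write G = (7, 9).
Double-and-add on 10 = (1010)₂. Start with G = (7, 9) for the leading 1-bit.
double: tangent at (7, 9): λ = (3·7² + 3)/(2·9) ≡ 7/7. 7⁻¹ ≡ 8 (mod 11) since 7·8 = 56 ≡ 1, so λ ≡ 7·8 ≡ 1.
  x = λ² - 7 - 7 = 1 - 14 ≡ 9; y = λ·(7 - 9) - 9 ≡ 0. → (9, 0)
double: (9, 0) + (9, 0): same x and y₁ ≡ -y₂, so the sum is ∞.
add G: ∞ + (7, 9) = (7, 9) (identity).
double: tangent at (7, 9): λ = (3·7² + 3)/(2·9) ≡ 7/7. 7⁻¹ ≡ 8 (mod 11), so λ ≡ 7·8 ≡ 1.
  x = λ² - 7 - 7 = 1 - 14 ≡ 9; y = λ·(7 - 9) - 9 ≡ 0. → (9, 0)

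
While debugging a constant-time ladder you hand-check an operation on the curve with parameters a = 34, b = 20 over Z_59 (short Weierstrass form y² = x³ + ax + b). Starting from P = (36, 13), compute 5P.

Double-and-add on 5 = (101)₂. Start with P = (36, 13) for the leading 1-bit.
double: tangent at (36, 13): λ = (3·36² + 34)/(2·13) ≡ 28/26. 26⁻¹ ≡ 25 (mod 59), so λ ≡ 28·25 ≡ 51.
  x = λ² - 36 - 36 = 2601 - 72 ≡ 51; y = λ·(36 - 51) - 13 ≡ 48. → (51, 48)
double: tangent at (51, 48): λ = (3·51² + 34)/(2·48) ≡ 49/37. 37⁻¹ ≡ 8 (mod 59), so λ ≡ 49·8 ≡ 38.
  x = λ² - 51 - 51 = 1444 - 102 ≡ 44; y = λ·(51 - 44) - 48 ≡ 41. → (44, 41)
add P: (44, 41) + (36, 13). λ = (13 - 41)/(36 - 44) ≡ 31/51 mod 59. 51⁻¹ ≡ 22 (mod 59), so λ ≡ 33.
  x = λ² - 44 - 36 = 1089 - 80 ≡ 6; y = λ·(44 - 6) - 41 ≡ 33. → (6, 33)

(6, 33)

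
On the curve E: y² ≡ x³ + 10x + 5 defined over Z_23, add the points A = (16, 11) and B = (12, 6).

(21, 0)

(16, 11) + (12, 6). λ = (6 - 11)/(12 - 16) ≡ 18/19 mod 23. 19⁻¹ ≡ 17 (mod 23), so λ ≡ 7.
  x = λ² - 16 - 12 = 49 - 28 ≡ 21; y = λ·(16 - 21) - 11 ≡ 0. → (21, 0)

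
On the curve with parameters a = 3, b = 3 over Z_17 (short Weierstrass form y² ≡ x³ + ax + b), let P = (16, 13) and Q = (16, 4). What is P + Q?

O

The two points share x = 16 and their y-coordinates satisfy 13 + 4 ≡ 0 (mod 17), so they are inverses. Their sum is ∞.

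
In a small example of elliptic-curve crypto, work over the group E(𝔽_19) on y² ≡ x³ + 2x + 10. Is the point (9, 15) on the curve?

yes

y² = 15² ≡ 16; x³ + 2x + 10 = 757 ≡ 16 (mod 19). 16 = 16.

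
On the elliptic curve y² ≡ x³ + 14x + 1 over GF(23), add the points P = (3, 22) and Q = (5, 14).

(3, 22) + (5, 14). λ = (14 - 22)/(5 - 3) ≡ 15/2 mod 23. 2⁻¹ ≡ 12 (mod 23), so λ ≡ 19.
  x = λ² - 3 - 5 = 361 - 8 ≡ 8; y = λ·(3 - 8) - 22 ≡ 21. → (8, 21)

(8, 21)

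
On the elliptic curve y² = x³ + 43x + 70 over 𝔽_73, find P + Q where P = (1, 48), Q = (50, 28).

(45, 37)

(1, 48) + (50, 28). λ = (28 - 48)/(50 - 1) ≡ 53/49 mod 73. 49⁻¹ ≡ 3 (mod 73), so λ ≡ 13.
  x = λ² - 1 - 50 = 169 - 51 ≡ 45; y = λ·(1 - 45) - 48 ≡ 37. → (45, 37)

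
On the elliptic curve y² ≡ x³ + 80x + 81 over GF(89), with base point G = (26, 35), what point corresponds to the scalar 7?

(61, 50)

Repeated addition: build up to 7G.
2G: tangent at (26, 35): λ = (3·26² + 80)/(2·35) ≡ 61/70. 70⁻¹ ≡ 14 (mod 89), so λ ≡ 61·14 ≡ 53.
  x = λ² - 26 - 26 = 2809 - 52 ≡ 87; y = λ·(26 - 87) - 35 ≡ 25. → (87, 25)
3G: (87, 25) + (26, 35). λ = (35 - 25)/(26 - 87) ≡ 10/28 mod 89. 28⁻¹ ≡ 35 (mod 89), so λ ≡ 83.
  x = λ² - 87 - 26 = 6889 - 113 ≡ 12; y = λ·(87 - 12) - 25 ≡ 59. → (12, 59)
4G: (12, 59) + (26, 35). λ = (35 - 59)/(26 - 12) ≡ 65/14 mod 89. 14⁻¹ ≡ 70 (mod 89), so λ ≡ 11.
  x = λ² - 12 - 26 = 121 - 38 ≡ 83; y = λ·(12 - 83) - 59 ≡ 50. → (83, 50)
5G: (83, 50) + (26, 35). λ = (35 - 50)/(26 - 83) ≡ 74/32 mod 89. 32⁻¹ ≡ 64 (mod 89), so λ ≡ 19.
  x = λ² - 83 - 26 = 361 - 109 ≡ 74; y = λ·(83 - 74) - 50 ≡ 32. → (74, 32)
6G: (74, 32) + (26, 35). λ = (35 - 32)/(26 - 74) ≡ 3/41 mod 89. 41⁻¹ ≡ 76 (mod 89) since 41·76 = 3116 ≡ 1, so λ ≡ 50.
  x = λ² - 74 - 26 = 2500 - 100 ≡ 86; y = λ·(74 - 86) - 32 ≡ 80. → (86, 80)
7G: (86, 80) + (26, 35). λ = (35 - 80)/(26 - 86) ≡ 44/29 mod 89. 29⁻¹ ≡ 43 (mod 89), so λ ≡ 23.
  x = λ² - 86 - 26 = 529 - 112 ≡ 61; y = λ·(86 - 61) - 80 ≡ 50. → (61, 50)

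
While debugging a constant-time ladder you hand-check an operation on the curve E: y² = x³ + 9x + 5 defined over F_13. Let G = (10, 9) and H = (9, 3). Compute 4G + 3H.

First 4G:
Repeated addition: build up to 4G.
2G: tangent at (10, 9): λ = (3·10² + 9)/(2·9) ≡ 10/5. 5⁻¹ ≡ 8 (mod 13), so λ ≡ 10·8 ≡ 2.
  x = λ² - 10 - 10 = 4 - 20 ≡ 10; y = λ·(10 - 10) - 9 ≡ 4. → (10, 4)
3G: (10, 4) + (10, 9): same x and y₁ ≡ -y₂, so the sum is the point at infinity.
4G: the point at infinity + (10, 9) = (10, 9) (identity).
4G = (10, 9).
Next 3H:
Repeated addition: build up to 3H.
2H: tangent at (9, 3): λ = (3·9² + 9)/(2·3) ≡ 5/6. 6⁻¹ ≡ 11 (mod 13), so λ ≡ 5·11 ≡ 3.
  x = λ² - 9 - 9 = 9 - 18 ≡ 4; y = λ·(9 - 4) - 3 ≡ 12. → (4, 12)
3H: (4, 12) + (9, 3). λ = (3 - 12)/(9 - 4) ≡ 4/5 mod 13. 5⁻¹ ≡ 8 (mod 13) since 5·8 = 40 ≡ 1, so λ ≡ 6.
  x = λ² - 4 - 9 = 36 - 13 ≡ 10; y = λ·(4 - 10) - 12 ≡ 4. → (10, 4)
3H = (10, 4).
Finally 4G + 3H:
(10, 9) + (10, 4): same x and y₁ ≡ -y₂, so the sum is the point at infinity.

O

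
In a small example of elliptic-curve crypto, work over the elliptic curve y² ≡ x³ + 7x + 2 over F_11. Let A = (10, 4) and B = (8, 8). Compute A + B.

(8, 3)

(10, 4) + (8, 8). λ = (8 - 4)/(8 - 10) ≡ 4/9 mod 11. 9⁻¹ ≡ 5 (mod 11), so λ ≡ 9.
  x = λ² - 10 - 8 = 81 - 18 ≡ 8; y = λ·(10 - 8) - 4 ≡ 3. → (8, 3)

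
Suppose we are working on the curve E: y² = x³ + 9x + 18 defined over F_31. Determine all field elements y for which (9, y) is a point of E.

none

x³ + 9x + 18 = 828 ≡ 22 (mod 31).
22 is a non-residue mod 31; no y exists.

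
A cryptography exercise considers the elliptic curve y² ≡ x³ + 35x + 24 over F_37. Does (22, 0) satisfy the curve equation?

no

y² = 0² ≡ 0; x³ + 35x + 24 = 11442 ≡ 9 (mod 37). 0 ≠ 9.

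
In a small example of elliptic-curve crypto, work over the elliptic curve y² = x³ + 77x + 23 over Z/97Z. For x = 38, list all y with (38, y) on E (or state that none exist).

x³ + 77x + 23 = 57821 ≡ 9 (mod 97).
Square roots of 9 mod 97: 3 and 94 (since 3² = 9 ≡ 9).

3, 94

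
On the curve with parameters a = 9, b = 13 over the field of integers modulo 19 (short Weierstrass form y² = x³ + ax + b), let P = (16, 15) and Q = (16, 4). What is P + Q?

The two points share x = 16 and their y-coordinates satisfy 15 + 4 ≡ 0 (mod 19), so they are inverses. Their sum is O.

O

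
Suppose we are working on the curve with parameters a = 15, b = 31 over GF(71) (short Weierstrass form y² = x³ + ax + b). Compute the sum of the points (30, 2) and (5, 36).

(65, 3)

(30, 2) + (5, 36). λ = (36 - 2)/(5 - 30) ≡ 34/46 mod 71. 46⁻¹ ≡ 17 (mod 71), so λ ≡ 10.
  x = λ² - 30 - 5 = 100 - 35 ≡ 65; y = λ·(30 - 65) - 2 ≡ 3. → (65, 3)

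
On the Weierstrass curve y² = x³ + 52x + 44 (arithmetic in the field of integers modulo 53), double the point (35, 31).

tangent at (35, 31): λ = (3·35² + 52)/(2·31) ≡ 17/9. 9⁻¹ ≡ 6 (mod 53), so λ ≡ 17·6 ≡ 49.
  x = λ² - 35 - 35 = 2401 - 70 ≡ 52; y = λ·(35 - 52) - 31 ≡ 37. → (52, 37)

(52, 37)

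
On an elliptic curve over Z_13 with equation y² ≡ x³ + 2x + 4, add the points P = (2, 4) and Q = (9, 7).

(12, 1)

(2, 4) + (9, 7). λ = (7 - 4)/(9 - 2) ≡ 3/7 mod 13. 7⁻¹ ≡ 2 (mod 13), so λ ≡ 6.
  x = λ² - 2 - 9 = 36 - 11 ≡ 12; y = λ·(2 - 12) - 4 ≡ 1. → (12, 1)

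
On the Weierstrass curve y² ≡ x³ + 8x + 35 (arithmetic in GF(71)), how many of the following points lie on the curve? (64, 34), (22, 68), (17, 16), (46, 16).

2

(64, 34): 34² ≡ 20, rhs ≡ 62 → off.
(22, 68): 68² ≡ 9, rhs ≡ 67 → off.
(17, 16): 16² ≡ 43, rhs ≡ 43 → on.
(46, 16): 16² ≡ 43, rhs ≡ 43 → on.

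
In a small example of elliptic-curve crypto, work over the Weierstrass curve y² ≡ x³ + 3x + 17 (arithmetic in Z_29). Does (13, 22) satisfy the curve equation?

y² = 22² ≡ 20; x³ + 3x + 17 = 2253 ≡ 20 (mod 29). 20 = 20.

yes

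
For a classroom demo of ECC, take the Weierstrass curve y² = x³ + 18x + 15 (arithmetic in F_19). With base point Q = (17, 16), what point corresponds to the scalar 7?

Double-and-add on 7 = (111)₂. Start with Q = (17, 16) for the leading 1-bit.
double: tangent at (17, 16): λ = (3·17² + 18)/(2·16) ≡ 11/13. 13⁻¹ ≡ 3 (mod 19), so λ ≡ 11·3 ≡ 14.
  x = λ² - 17 - 17 = 196 - 34 ≡ 10; y = λ·(17 - 10) - 16 ≡ 6. → (10, 6)
add Q: (10, 6) + (17, 16). λ = (16 - 6)/(17 - 10) ≡ 10/7 mod 19. 7⁻¹ ≡ 11 (mod 19), so λ ≡ 15.
  x = λ² - 10 - 17 = 225 - 27 ≡ 8; y = λ·(10 - 8) - 6 ≡ 5. → (8, 5)
double: tangent at (8, 5): λ = (3·8² + 18)/(2·5) ≡ 1/10. 10⁻¹ ≡ 2 (mod 19), so λ ≡ 1·2 ≡ 2.
  x = λ² - 8 - 8 = 4 - 16 ≡ 7; y = λ·(8 - 7) - 5 ≡ 16. → (7, 16)
add Q: (7, 16) + (17, 16). λ = (16 - 16)/(17 - 7) ≡ 0/10 mod 19. 10⁻¹ ≡ 2 (mod 19) since 10·2 = 20 ≡ 1, so λ ≡ 0.
  x = λ² - 7 - 17 = 0 - 24 ≡ 14; y = λ·(7 - 14) - 16 ≡ 3. → (14, 3)

(14, 3)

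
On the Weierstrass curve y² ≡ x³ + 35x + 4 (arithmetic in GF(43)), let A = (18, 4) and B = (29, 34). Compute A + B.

(34, 11)

(18, 4) + (29, 34). λ = (34 - 4)/(29 - 18) ≡ 30/11 mod 43. 11⁻¹ ≡ 4 (mod 43), so λ ≡ 34.
  x = λ² - 18 - 29 = 1156 - 47 ≡ 34; y = λ·(18 - 34) - 4 ≡ 11. → (34, 11)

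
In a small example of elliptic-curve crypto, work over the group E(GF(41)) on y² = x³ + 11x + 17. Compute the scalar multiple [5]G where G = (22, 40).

(38, 11)

Repeated addition: build up to 5G.
2G: tangent at (22, 40): λ = (3·22² + 11)/(2·40) ≡ 28/39. 39⁻¹ ≡ 20 (mod 41), so λ ≡ 28·20 ≡ 27.
  x = λ² - 22 - 22 = 729 - 44 ≡ 29; y = λ·(22 - 29) - 40 ≡ 17. → (29, 17)
3G: (29, 17) + (22, 40). λ = (40 - 17)/(22 - 29) ≡ 23/34 mod 41. 34⁻¹ ≡ 35 (mod 41) since 34·35 = 1190 ≡ 1, so λ ≡ 26.
  x = λ² - 29 - 22 = 676 - 51 ≡ 10; y = λ·(29 - 10) - 17 ≡ 26. → (10, 26)
4G: (10, 26) + (22, 40). λ = (40 - 26)/(22 - 10) ≡ 14/12 mod 41. 12⁻¹ ≡ 24 (mod 41), so λ ≡ 8.
  x = λ² - 10 - 22 = 64 - 32 ≡ 32; y = λ·(10 - 32) - 26 ≡ 3. → (32, 3)
5G: (32, 3) + (22, 40). λ = (40 - 3)/(22 - 32) ≡ 37/31 mod 41. 31⁻¹ ≡ 4 (mod 41) since 31·4 = 124 ≡ 1, so λ ≡ 25.
  x = λ² - 32 - 22 = 625 - 54 ≡ 38; y = λ·(32 - 38) - 3 ≡ 11. → (38, 11)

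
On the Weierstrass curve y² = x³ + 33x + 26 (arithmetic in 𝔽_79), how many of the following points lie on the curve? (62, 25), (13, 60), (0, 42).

(62, 25): 25² ≡ 72, rhs ≡ 3 → off.
(13, 60): 60² ≡ 45, rhs ≡ 45 → on.
(0, 42): 42² ≡ 26, rhs ≡ 26 → on.

2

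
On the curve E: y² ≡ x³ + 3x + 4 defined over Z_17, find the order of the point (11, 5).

10

2P: tangent at (11, 5): λ = (3·11² + 3)/(2·5) ≡ 9/10. 10⁻¹ ≡ 12 (mod 17), so λ ≡ 9·12 ≡ 6.
  x = λ² - 11 - 11 = 36 - 22 ≡ 14; y = λ·(11 - 14) - 5 ≡ 11. → (14, 11)
3P: (14, 11) + (11, 5). λ = (5 - 11)/(11 - 14) ≡ 11/14 mod 17. 14⁻¹ ≡ 11 (mod 17), so λ ≡ 2.
  x = λ² - 14 - 11 = 4 - 25 ≡ 13; y = λ·(14 - 13) - 11 ≡ 8. → (13, 8)
4P: (13, 8) + (11, 5). λ = (5 - 8)/(11 - 13) ≡ 14/15 mod 17. 15⁻¹ ≡ 8 (mod 17), so λ ≡ 10.
  x = λ² - 13 - 11 = 100 - 24 ≡ 8; y = λ·(13 - 8) - 8 ≡ 8. → (8, 8)
5P: (8, 8) + (11, 5). λ = (5 - 8)/(11 - 8) ≡ 14/3 mod 17. 3⁻¹ ≡ 6 (mod 17), so λ ≡ 16.
  x = λ² - 8 - 11 = 256 - 19 ≡ 16; y = λ·(8 - 16) - 8 ≡ 0. → (16, 0)
6P: (16, 0) + (11, 5). λ = (5 - 0)/(11 - 16) ≡ 5/12 mod 17. 12⁻¹ ≡ 10 (mod 17), so λ ≡ 16.
  x = λ² - 16 - 11 = 256 - 27 ≡ 8; y = λ·(16 - 8) - 0 ≡ 9. → (8, 9)
7P: (8, 9) + (11, 5). λ = (5 - 9)/(11 - 8) ≡ 13/3 mod 17. 3⁻¹ ≡ 6 (mod 17) since 3·6 = 18 ≡ 1, so λ ≡ 10.
  x = λ² - 8 - 11 = 100 - 19 ≡ 13; y = λ·(8 - 13) - 9 ≡ 9. → (13, 9)
8P: (13, 9) + (11, 5). λ = (5 - 9)/(11 - 13) ≡ 13/15 mod 17. 15⁻¹ ≡ 8 (mod 17), so λ ≡ 2.
  x = λ² - 13 - 11 = 4 - 24 ≡ 14; y = λ·(13 - 14) - 9 ≡ 6. → (14, 6)
9P: (14, 6) + (11, 5). λ = (5 - 6)/(11 - 14) ≡ 16/14 mod 17. 14⁻¹ ≡ 11 (mod 17), so λ ≡ 6.
  x = λ² - 14 - 11 = 36 - 25 ≡ 11; y = λ·(14 - 11) - 6 ≡ 12. → (11, 12)
10P: (11, 12) + (11, 5): same x and y₁ ≡ -y₂, so the sum is the point at infinity.
10P = the point at infinity, so the order is 10.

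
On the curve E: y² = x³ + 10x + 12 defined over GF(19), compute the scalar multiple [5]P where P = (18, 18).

(5, 4)

Double-and-add on 5 = (101)₂. Start with P = (18, 18) for the leading 1-bit.
double: tangent at (18, 18): λ = (3·18² + 10)/(2·18) ≡ 13/17. 17⁻¹ ≡ 9 (mod 19), so λ ≡ 13·9 ≡ 3.
  x = λ² - 18 - 18 = 9 - 36 ≡ 11; y = λ·(18 - 11) - 18 ≡ 3. → (11, 3)
double: tangent at (11, 3): λ = (3·11² + 10)/(2·3) ≡ 12/6. 6⁻¹ ≡ 16 (mod 19), so λ ≡ 12·16 ≡ 2.
  x = λ² - 11 - 11 = 4 - 22 ≡ 1; y = λ·(11 - 1) - 3 ≡ 17. → (1, 17)
add P: (1, 17) + (18, 18). λ = (18 - 17)/(18 - 1) ≡ 1/17 mod 19. 17⁻¹ ≡ 9 (mod 19) since 17·9 = 153 ≡ 1, so λ ≡ 9.
  x = λ² - 1 - 18 = 81 - 19 ≡ 5; y = λ·(1 - 5) - 17 ≡ 4. → (5, 4)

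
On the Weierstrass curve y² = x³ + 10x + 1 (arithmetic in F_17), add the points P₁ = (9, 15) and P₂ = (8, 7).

(9, 15) + (8, 7). λ = (7 - 15)/(8 - 9) ≡ 9/16 mod 17. 16⁻¹ ≡ 16 (mod 17) since 16·16 = 256 ≡ 1, so λ ≡ 8.
  x = λ² - 9 - 8 = 64 - 17 ≡ 13; y = λ·(9 - 13) - 15 ≡ 4. → (13, 4)

(13, 4)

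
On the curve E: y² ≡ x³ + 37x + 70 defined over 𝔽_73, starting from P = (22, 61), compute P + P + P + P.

Repeated addition: build up to 4P.
2P: tangent at (22, 61): λ = (3·22² + 37)/(2·61) ≡ 29/49. 49⁻¹ ≡ 3 (mod 73) since 49·3 = 147 ≡ 1, so λ ≡ 29·3 ≡ 14.
  x = λ² - 22 - 22 = 196 - 44 ≡ 6; y = λ·(22 - 6) - 61 ≡ 17. → (6, 17)
3P: (6, 17) + (22, 61). λ = (61 - 17)/(22 - 6) ≡ 44/16 mod 73. 16⁻¹ ≡ 32 (mod 73) since 16·32 = 512 ≡ 1, so λ ≡ 21.
  x = λ² - 6 - 22 = 441 - 28 ≡ 48; y = λ·(6 - 48) - 17 ≡ 50. → (48, 50)
4P: (48, 50) + (22, 61). λ = (61 - 50)/(22 - 48) ≡ 11/47 mod 73. 47⁻¹ ≡ 14 (mod 73) since 47·14 = 658 ≡ 1, so λ ≡ 8.
  x = λ² - 48 - 22 = 64 - 70 ≡ 67; y = λ·(48 - 67) - 50 ≡ 17. → (67, 17)

(67, 17)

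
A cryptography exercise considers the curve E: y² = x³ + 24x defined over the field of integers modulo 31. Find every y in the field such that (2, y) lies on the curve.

5, 26

x³ + 24x + 0 = 56 ≡ 25 (mod 31).
Square roots of 25 mod 31: 5 and 26 (since 5² = 25 ≡ 25).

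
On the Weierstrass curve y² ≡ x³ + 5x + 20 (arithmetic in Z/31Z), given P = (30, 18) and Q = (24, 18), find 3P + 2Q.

(2, 10)

First 3P:
Repeated addition: build up to 3P.
2P: tangent at (30, 18): λ = (3·30² + 5)/(2·18) ≡ 8/5. 5⁻¹ ≡ 25 (mod 31), so λ ≡ 8·25 ≡ 14.
  x = λ² - 30 - 30 = 196 - 60 ≡ 12; y = λ·(30 - 12) - 18 ≡ 17. → (12, 17)
3P: (12, 17) + (30, 18). λ = (18 - 17)/(30 - 12) ≡ 1/18 mod 31. 18⁻¹ ≡ 19 (mod 31) since 18·19 = 342 ≡ 1, so λ ≡ 19.
  x = λ² - 12 - 30 = 361 - 42 ≡ 9; y = λ·(12 - 9) - 17 ≡ 9. → (9, 9)
3P = (9, 9).
Next 2Q:
Repeated addition: build up to 2Q.
2Q: tangent at (24, 18): λ = (3·24² + 5)/(2·18) ≡ 28/5. 5⁻¹ ≡ 25 (mod 31), so λ ≡ 28·25 ≡ 18.
  x = λ² - 24 - 24 = 324 - 48 ≡ 28; y = λ·(24 - 28) - 18 ≡ 3. → (28, 3)
2Q = (28, 3).
Finally 3P + 2Q:
(9, 9) + (28, 3). λ = (3 - 9)/(28 - 9) ≡ 25/19 mod 31. 19⁻¹ ≡ 18 (mod 31), so λ ≡ 16.
  x = λ² - 9 - 28 = 256 - 37 ≡ 2; y = λ·(9 - 2) - 9 ≡ 10. → (2, 10)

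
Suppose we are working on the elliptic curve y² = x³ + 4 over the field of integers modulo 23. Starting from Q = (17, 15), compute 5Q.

Repeated addition: build up to 5Q.
2Q: tangent at (17, 15): λ = (3·17² + 0)/(2·15) ≡ 16/7. 7⁻¹ ≡ 10 (mod 23) since 7·10 = 70 ≡ 1, so λ ≡ 16·10 ≡ 22.
  x = λ² - 17 - 17 = 484 - 34 ≡ 13; y = λ·(17 - 13) - 15 ≡ 4. → (13, 4)
3Q: (13, 4) + (17, 15). λ = (15 - 4)/(17 - 13) ≡ 11/4 mod 23. 4⁻¹ ≡ 6 (mod 23) since 4·6 = 24 ≡ 1, so λ ≡ 20.
  x = λ² - 13 - 17 = 400 - 30 ≡ 2; y = λ·(13 - 2) - 4 ≡ 9. → (2, 9)
4Q: (2, 9) + (17, 15). λ = (15 - 9)/(17 - 2) ≡ 6/15 mod 23. 15⁻¹ ≡ 20 (mod 23) since 15·20 = 300 ≡ 1, so λ ≡ 5.
  x = λ² - 2 - 17 = 25 - 19 ≡ 6; y = λ·(2 - 6) - 9 ≡ 17. → (6, 17)
5Q: (6, 17) + (17, 15). λ = (15 - 17)/(17 - 6) ≡ 21/11 mod 23. 11⁻¹ ≡ 21 (mod 23) since 11·21 = 231 ≡ 1, so λ ≡ 4.
  x = λ² - 6 - 17 = 16 - 23 ≡ 16; y = λ·(6 - 16) - 17 ≡ 12. → (16, 12)

(16, 12)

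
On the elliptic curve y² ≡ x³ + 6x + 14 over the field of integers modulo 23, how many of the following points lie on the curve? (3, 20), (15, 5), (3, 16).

(3, 20): 20² ≡ 9, rhs ≡ 13 → off.
(15, 5): 5² ≡ 2, rhs ≡ 6 → off.
(3, 16): 16² ≡ 3, rhs ≡ 13 → off.

0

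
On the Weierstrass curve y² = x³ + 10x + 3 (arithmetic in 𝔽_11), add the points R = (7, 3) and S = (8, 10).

(1, 6)

(7, 3) + (8, 10). λ = (10 - 3)/(8 - 7) ≡ 7/1 mod 11. 1⁻¹ ≡ 1 (mod 11) since 1·1 = 1 ≡ 1, so λ ≡ 7.
  x = λ² - 7 - 8 = 49 - 15 ≡ 1; y = λ·(7 - 1) - 3 ≡ 6. → (1, 6)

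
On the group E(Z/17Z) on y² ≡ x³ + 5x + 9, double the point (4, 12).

(7, 9)

tangent at (4, 12): λ = (3·4² + 5)/(2·12) ≡ 2/7. 7⁻¹ ≡ 5 (mod 17), so λ ≡ 2·5 ≡ 10.
  x = λ² - 4 - 4 = 100 - 8 ≡ 7; y = λ·(4 - 7) - 12 ≡ 9. → (7, 9)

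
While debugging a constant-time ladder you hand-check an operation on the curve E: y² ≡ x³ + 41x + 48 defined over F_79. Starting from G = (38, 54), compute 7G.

Double-and-add on 7 = (111)₂. Start with G = (38, 54) for the leading 1-bit.
double: tangent at (38, 54): λ = (3·38² + 41)/(2·54) ≡ 28/29. 29⁻¹ ≡ 30 (mod 79), so λ ≡ 28·30 ≡ 50.
  x = λ² - 38 - 38 = 2500 - 76 ≡ 54; y = λ·(38 - 54) - 54 ≡ 15. → (54, 15)
add G: (54, 15) + (38, 54). λ = (54 - 15)/(38 - 54) ≡ 39/63 mod 79. 63⁻¹ ≡ 74 (mod 79), so λ ≡ 42.
  x = λ² - 54 - 38 = 1764 - 92 ≡ 13; y = λ·(54 - 13) - 15 ≡ 48. → (13, 48)
double: tangent at (13, 48): λ = (3·13² + 41)/(2·48) ≡ 74/17. 17⁻¹ ≡ 14 (mod 79) since 17·14 = 238 ≡ 1, so λ ≡ 74·14 ≡ 9.
  x = λ² - 13 - 13 = 81 - 26 ≡ 55; y = λ·(13 - 55) - 48 ≡ 48. → (55, 48)
add G: (55, 48) + (38, 54). λ = (54 - 48)/(38 - 55) ≡ 6/62 mod 79. 62⁻¹ ≡ 65 (mod 79), so λ ≡ 74.
  x = λ² - 55 - 38 = 5476 - 93 ≡ 11; y = λ·(55 - 11) - 48 ≡ 48. → (11, 48)

(11, 48)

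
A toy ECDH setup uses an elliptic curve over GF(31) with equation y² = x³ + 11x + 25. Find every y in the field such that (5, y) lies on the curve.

9, 22

x³ + 11x + 25 = 205 ≡ 19 (mod 31).
Square roots of 19 mod 31: 9 and 22 (since 9² = 81 ≡ 19).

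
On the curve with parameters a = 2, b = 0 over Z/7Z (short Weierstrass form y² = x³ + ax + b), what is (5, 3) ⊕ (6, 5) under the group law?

(0, 0)

(5, 3) + (6, 5). λ = (5 - 3)/(6 - 5) ≡ 2/1 mod 7. 1⁻¹ ≡ 1 (mod 7), so λ ≡ 2.
  x = λ² - 5 - 6 = 4 - 11 ≡ 0; y = λ·(5 - 0) - 3 ≡ 0. → (0, 0)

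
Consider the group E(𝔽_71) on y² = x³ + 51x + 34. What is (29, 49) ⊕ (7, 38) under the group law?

(29, 49) + (7, 38). λ = (38 - 49)/(7 - 29) ≡ 60/49 mod 71. 49⁻¹ ≡ 29 (mod 71), so λ ≡ 36.
  x = λ² - 29 - 7 = 1296 - 36 ≡ 53; y = λ·(29 - 53) - 49 ≡ 10. → (53, 10)

(53, 10)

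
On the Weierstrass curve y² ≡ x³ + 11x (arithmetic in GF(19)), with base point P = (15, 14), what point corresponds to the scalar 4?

(16, 4)

Repeated addition: build up to 4P.
2P: tangent at (15, 14): λ = (3·15² + 11)/(2·14) ≡ 2/9. 9⁻¹ ≡ 17 (mod 19), so λ ≡ 2·17 ≡ 15.
  x = λ² - 15 - 15 = 225 - 30 ≡ 5; y = λ·(15 - 5) - 14 ≡ 3. → (5, 3)
3P: (5, 3) + (15, 14). λ = (14 - 3)/(15 - 5) ≡ 11/10 mod 19. 10⁻¹ ≡ 2 (mod 19), so λ ≡ 3.
  x = λ² - 5 - 15 = 9 - 20 ≡ 8; y = λ·(5 - 8) - 3 ≡ 7. → (8, 7)
4P: (8, 7) + (15, 14). λ = (14 - 7)/(15 - 8) ≡ 7/7 mod 19. 7⁻¹ ≡ 11 (mod 19), so λ ≡ 1.
  x = λ² - 8 - 15 = 1 - 23 ≡ 16; y = λ·(8 - 16) - 7 ≡ 4. → (16, 4)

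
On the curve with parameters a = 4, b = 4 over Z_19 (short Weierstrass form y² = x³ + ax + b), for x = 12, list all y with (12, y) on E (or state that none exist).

none

x³ + 4x + 4 = 1780 ≡ 13 (mod 19).
13 is a non-residue mod 19; no y exists.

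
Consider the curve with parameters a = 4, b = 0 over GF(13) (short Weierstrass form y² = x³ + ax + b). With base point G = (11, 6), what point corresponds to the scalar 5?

(11, 6)

Repeated addition: build up to 5G.
2G: tangent at (11, 6): λ = (3·11² + 4)/(2·6) ≡ 3/12. 12⁻¹ ≡ 12 (mod 13), so λ ≡ 3·12 ≡ 10.
  x = λ² - 11 - 11 = 100 - 22 ≡ 0; y = λ·(11 - 0) - 6 ≡ 0. → (0, 0)
3G: (0, 0) + (11, 6). λ = (6 - 0)/(11 - 0) ≡ 6/11 mod 13. 11⁻¹ ≡ 6 (mod 13), so λ ≡ 10.
  x = λ² - 0 - 11 = 100 - 11 ≡ 11; y = λ·(0 - 11) - 0 ≡ 7. → (11, 7)
4G: (11, 7) + (11, 6): same x and y₁ ≡ -y₂, so the sum is the point at infinity.
5G: the point at infinity + (11, 6) = (11, 6) (identity).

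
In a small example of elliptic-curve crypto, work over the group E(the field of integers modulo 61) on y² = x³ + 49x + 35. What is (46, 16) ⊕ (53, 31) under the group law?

(46, 16) + (53, 31). λ = (31 - 16)/(53 - 46) ≡ 15/7 mod 61. 7⁻¹ ≡ 35 (mod 61), so λ ≡ 37.
  x = λ² - 46 - 53 = 1369 - 99 ≡ 50; y = λ·(46 - 50) - 16 ≡ 19. → (50, 19)

(50, 19)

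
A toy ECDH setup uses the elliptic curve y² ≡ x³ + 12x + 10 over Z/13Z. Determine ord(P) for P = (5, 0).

2

2P: (5, 0) + (5, 0): same x and y₁ ≡ -y₂, so the sum is 𝒪.
2P = 𝒪, so the order is 2.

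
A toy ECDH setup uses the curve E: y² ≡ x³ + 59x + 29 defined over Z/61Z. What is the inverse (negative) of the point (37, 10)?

-(37, 10) = (37, -10 mod 61) = (37, 51).

(37, 51)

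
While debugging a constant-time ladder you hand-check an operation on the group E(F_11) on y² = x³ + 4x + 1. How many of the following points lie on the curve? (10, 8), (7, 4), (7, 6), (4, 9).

(10, 8): 8² ≡ 9, rhs ≡ 7 → off.
(7, 4): 4² ≡ 5, rhs ≡ 9 → off.
(7, 6): 6² ≡ 3, rhs ≡ 9 → off.
(4, 9): 9² ≡ 4, rhs ≡ 4 → on.

1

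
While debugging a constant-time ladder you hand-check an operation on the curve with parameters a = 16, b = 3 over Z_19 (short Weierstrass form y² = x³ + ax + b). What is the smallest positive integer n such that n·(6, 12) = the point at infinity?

2P: tangent at (6, 12): λ = (3·6² + 16)/(2·12) ≡ 10/5. 5⁻¹ ≡ 4 (mod 19), so λ ≡ 10·4 ≡ 2.
  x = λ² - 6 - 6 = 4 - 12 ≡ 11; y = λ·(6 - 11) - 12 ≡ 16. → (11, 16)
3P: (11, 16) + (6, 12). λ = (12 - 16)/(6 - 11) ≡ 15/14 mod 19. 14⁻¹ ≡ 15 (mod 19) since 14·15 = 210 ≡ 1, so λ ≡ 16.
  x = λ² - 11 - 6 = 256 - 17 ≡ 11; y = λ·(11 - 11) - 16 ≡ 3. → (11, 3)
4P: (11, 3) + (6, 12). λ = (12 - 3)/(6 - 11) ≡ 9/14 mod 19. 14⁻¹ ≡ 15 (mod 19) since 14·15 = 210 ≡ 1, so λ ≡ 2.
  x = λ² - 11 - 6 = 4 - 17 ≡ 6; y = λ·(11 - 6) - 3 ≡ 7. → (6, 7)
5P: (6, 7) + (6, 12): same x and y₁ ≡ -y₂, so the sum is the point at infinity.
5P = the point at infinity, so the order is 5.

5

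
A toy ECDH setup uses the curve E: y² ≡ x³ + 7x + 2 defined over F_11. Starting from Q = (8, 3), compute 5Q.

Double-and-add on 5 = (101)₂. Start with Q = (8, 3) for the leading 1-bit.
double: tangent at (8, 3): λ = (3·8² + 7)/(2·3) ≡ 1/6. 6⁻¹ ≡ 2 (mod 11) since 6·2 = 12 ≡ 1, so λ ≡ 1·2 ≡ 2.
  x = λ² - 8 - 8 = 4 - 16 ≡ 10; y = λ·(8 - 10) - 3 ≡ 4. → (10, 4)
double: tangent at (10, 4): λ = (3·10² + 7)/(2·4) ≡ 10/8. 8⁻¹ ≡ 7 (mod 11) since 8·7 = 56 ≡ 1, so λ ≡ 10·7 ≡ 4.
  x = λ² - 10 - 10 = 16 - 20 ≡ 7; y = λ·(10 - 7) - 4 ≡ 8. → (7, 8)
add Q: (7, 8) + (8, 3). λ = (3 - 8)/(8 - 7) ≡ 6/1 mod 11. 1⁻¹ ≡ 1 (mod 11) since 1·1 = 1 ≡ 1, so λ ≡ 6.
  x = λ² - 7 - 8 = 36 - 15 ≡ 10; y = λ·(7 - 10) - 8 ≡ 7. → (10, 7)

(10, 7)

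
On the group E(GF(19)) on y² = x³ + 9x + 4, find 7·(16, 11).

(7, 12)

Write P = (16, 11).
Repeated addition: build up to 7P.
2P: tangent at (16, 11): λ = (3·16² + 9)/(2·11) ≡ 17/3. 3⁻¹ ≡ 13 (mod 19), so λ ≡ 17·13 ≡ 12.
  x = λ² - 16 - 16 = 144 - 32 ≡ 17; y = λ·(16 - 17) - 11 ≡ 15. → (17, 15)
3P: (17, 15) + (16, 11). λ = (11 - 15)/(16 - 17) ≡ 15/18 mod 19. 18⁻¹ ≡ 18 (mod 19) since 18·18 = 324 ≡ 1, so λ ≡ 4.
  x = λ² - 17 - 16 = 16 - 33 ≡ 2; y = λ·(17 - 2) - 15 ≡ 7. → (2, 7)
4P: (2, 7) + (16, 11). λ = (11 - 7)/(16 - 2) ≡ 4/14 mod 19. 14⁻¹ ≡ 15 (mod 19), so λ ≡ 3.
  x = λ² - 2 - 16 = 9 - 18 ≡ 10; y = λ·(2 - 10) - 7 ≡ 7. → (10, 7)
5P: (10, 7) + (16, 11). λ = (11 - 7)/(16 - 10) ≡ 4/6 mod 19. 6⁻¹ ≡ 16 (mod 19) since 6·16 = 96 ≡ 1, so λ ≡ 7.
  x = λ² - 10 - 16 = 49 - 26 ≡ 4; y = λ·(10 - 4) - 7 ≡ 16. → (4, 16)
6P: (4, 16) + (16, 11). λ = (11 - 16)/(16 - 4) ≡ 14/12 mod 19. 12⁻¹ ≡ 8 (mod 19), so λ ≡ 17.
  x = λ² - 4 - 16 = 289 - 20 ≡ 3; y = λ·(4 - 3) - 16 ≡ 1. → (3, 1)
7P: (3, 1) + (16, 11). λ = (11 - 1)/(16 - 3) ≡ 10/13 mod 19. 13⁻¹ ≡ 3 (mod 19) since 13·3 = 39 ≡ 1, so λ ≡ 11.
  x = λ² - 3 - 16 = 121 - 19 ≡ 7; y = λ·(3 - 7) - 1 ≡ 12. → (7, 12)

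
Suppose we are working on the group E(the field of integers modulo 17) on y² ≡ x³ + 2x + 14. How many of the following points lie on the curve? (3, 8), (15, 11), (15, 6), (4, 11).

3

(3, 8): 8² ≡ 13, rhs ≡ 13 → on.
(15, 11): 11² ≡ 2, rhs ≡ 2 → on.
(15, 6): 6² ≡ 2, rhs ≡ 2 → on.
(4, 11): 11² ≡ 2, rhs ≡ 1 → off.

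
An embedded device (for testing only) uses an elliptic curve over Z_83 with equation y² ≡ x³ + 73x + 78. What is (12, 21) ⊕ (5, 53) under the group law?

(31, 54)

(12, 21) + (5, 53). λ = (53 - 21)/(5 - 12) ≡ 32/76 mod 83. 76⁻¹ ≡ 71 (mod 83), so λ ≡ 31.
  x = λ² - 12 - 5 = 961 - 17 ≡ 31; y = λ·(12 - 31) - 21 ≡ 54. → (31, 54)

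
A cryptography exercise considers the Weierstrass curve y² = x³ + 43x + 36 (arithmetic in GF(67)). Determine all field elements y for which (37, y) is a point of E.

x³ + 43x + 36 = 52280 ≡ 20 (mod 67).
20 is a non-residue mod 67; no y exists.

none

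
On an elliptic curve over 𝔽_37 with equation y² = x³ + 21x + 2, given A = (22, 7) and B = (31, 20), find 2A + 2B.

(35, 10)

First 2A:
Repeated addition: build up to 2A.
2A: tangent at (22, 7): λ = (3·22² + 21)/(2·7) ≡ 30/14. 14⁻¹ ≡ 8 (mod 37), so λ ≡ 30·8 ≡ 18.
  x = λ² - 22 - 22 = 324 - 44 ≡ 21; y = λ·(22 - 21) - 7 ≡ 11. → (21, 11)
2A = (21, 11).
Next 2B:
Repeated addition: build up to 2B.
2B: tangent at (31, 20): λ = (3·31² + 21)/(2·20) ≡ 18/3. 3⁻¹ ≡ 25 (mod 37), so λ ≡ 18·25 ≡ 6.
  x = λ² - 31 - 31 = 36 - 62 ≡ 11; y = λ·(31 - 11) - 20 ≡ 26. → (11, 26)
2B = (11, 26).
Finally 2A + 2B:
(21, 11) + (11, 26). λ = (26 - 11)/(11 - 21) ≡ 15/27 mod 37. 27⁻¹ ≡ 11 (mod 37) since 27·11 = 297 ≡ 1, so λ ≡ 17.
  x = λ² - 21 - 11 = 289 - 32 ≡ 35; y = λ·(21 - 35) - 11 ≡ 10. → (35, 10)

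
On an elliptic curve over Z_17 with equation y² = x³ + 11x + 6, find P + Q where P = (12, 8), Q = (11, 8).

(11, 9)

(12, 8) + (11, 8). λ = (8 - 8)/(11 - 12) ≡ 0/16 mod 17. 16⁻¹ ≡ 16 (mod 17), so λ ≡ 0.
  x = λ² - 12 - 11 = 0 - 23 ≡ 11; y = λ·(12 - 11) - 8 ≡ 9. → (11, 9)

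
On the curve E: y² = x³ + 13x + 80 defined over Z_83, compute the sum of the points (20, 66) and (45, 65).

(20, 66) + (45, 65). λ = (65 - 66)/(45 - 20) ≡ 82/25 mod 83. 25⁻¹ ≡ 10 (mod 83) since 25·10 = 250 ≡ 1, so λ ≡ 73.
  x = λ² - 20 - 45 = 5329 - 65 ≡ 35; y = λ·(20 - 35) - 66 ≡ 1. → (35, 1)

(35, 1)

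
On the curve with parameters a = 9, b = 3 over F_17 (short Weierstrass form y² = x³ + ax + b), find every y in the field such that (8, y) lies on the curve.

x³ + 9x + 3 = 587 ≡ 9 (mod 17).
Square roots of 9 mod 17: 3 and 14 (since 3² = 9 ≡ 9).

3, 14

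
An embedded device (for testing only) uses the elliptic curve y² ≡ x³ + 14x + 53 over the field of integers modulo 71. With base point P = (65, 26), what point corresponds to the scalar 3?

(8, 40)

Repeated addition: build up to 3P.
2P: tangent at (65, 26): λ = (3·65² + 14)/(2·26) ≡ 51/52. 52⁻¹ ≡ 56 (mod 71) since 52·56 = 2912 ≡ 1, so λ ≡ 51·56 ≡ 16.
  x = λ² - 65 - 65 = 256 - 130 ≡ 55; y = λ·(65 - 55) - 26 ≡ 63. → (55, 63)
3P: (55, 63) + (65, 26). λ = (26 - 63)/(65 - 55) ≡ 34/10 mod 71. 10⁻¹ ≡ 64 (mod 71), so λ ≡ 46.
  x = λ² - 55 - 65 = 2116 - 120 ≡ 8; y = λ·(55 - 8) - 63 ≡ 40. → (8, 40)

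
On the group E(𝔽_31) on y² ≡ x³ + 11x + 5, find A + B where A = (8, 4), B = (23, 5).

(8, 4) + (23, 5). λ = (5 - 4)/(23 - 8) ≡ 1/15 mod 31. 15⁻¹ ≡ 29 (mod 31), so λ ≡ 29.
  x = λ² - 8 - 23 = 841 - 31 ≡ 4; y = λ·(8 - 4) - 4 ≡ 19. → (4, 19)

(4, 19)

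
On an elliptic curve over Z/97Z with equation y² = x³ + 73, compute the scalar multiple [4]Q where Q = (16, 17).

(45, 55)

Double-and-add on 4 = (100)₂. Start with Q = (16, 17) for the leading 1-bit.
double: tangent at (16, 17): λ = (3·16² + 0)/(2·17) ≡ 89/34. 34⁻¹ ≡ 20 (mod 97), so λ ≡ 89·20 ≡ 34.
  x = λ² - 16 - 16 = 1156 - 32 ≡ 57; y = λ·(16 - 57) - 17 ≡ 44. → (57, 44)
double: tangent at (57, 44): λ = (3·57² + 0)/(2·44) ≡ 47/88. 88⁻¹ ≡ 43 (mod 97) since 88·43 = 3784 ≡ 1, so λ ≡ 47·43 ≡ 81.
  x = λ² - 57 - 57 = 6561 - 114 ≡ 45; y = λ·(57 - 45) - 44 ≡ 55. → (45, 55)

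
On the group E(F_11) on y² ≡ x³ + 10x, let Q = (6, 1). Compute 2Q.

(4, 7)

tangent at (6, 1): λ = (3·6² + 10)/(2·1) ≡ 8/2. 2⁻¹ ≡ 6 (mod 11) since 2·6 = 12 ≡ 1, so λ ≡ 8·6 ≡ 4.
  x = λ² - 6 - 6 = 16 - 12 ≡ 4; y = λ·(6 - 4) - 1 ≡ 7. → (4, 7)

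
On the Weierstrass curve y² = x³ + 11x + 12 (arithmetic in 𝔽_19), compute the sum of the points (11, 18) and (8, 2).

(11, 18) + (8, 2). λ = (2 - 18)/(8 - 11) ≡ 3/16 mod 19. 16⁻¹ ≡ 6 (mod 19), so λ ≡ 18.
  x = λ² - 11 - 8 = 324 - 19 ≡ 1; y = λ·(11 - 1) - 18 ≡ 10. → (1, 10)

(1, 10)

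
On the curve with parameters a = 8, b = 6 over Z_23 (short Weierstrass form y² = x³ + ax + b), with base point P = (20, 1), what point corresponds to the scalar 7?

(17, 8)

Repeated addition: build up to 7P.
2P: tangent at (20, 1): λ = (3·20² + 8)/(2·1) ≡ 12/2. 2⁻¹ ≡ 12 (mod 23), so λ ≡ 12·12 ≡ 6.
  x = λ² - 20 - 20 = 36 - 40 ≡ 19; y = λ·(20 - 19) - 1 ≡ 5. → (19, 5)
3P: (19, 5) + (20, 1). λ = (1 - 5)/(20 - 19) ≡ 19/1 mod 23. 1⁻¹ ≡ 1 (mod 23) since 1·1 = 1 ≡ 1, so λ ≡ 19.
  x = λ² - 19 - 20 = 361 - 39 ≡ 0; y = λ·(19 - 0) - 5 ≡ 11. → (0, 11)
4P: (0, 11) + (20, 1). λ = (1 - 11)/(20 - 0) ≡ 13/20 mod 23. 20⁻¹ ≡ 15 (mod 23), so λ ≡ 11.
  x = λ² - 0 - 20 = 121 - 20 ≡ 9; y = λ·(0 - 9) - 11 ≡ 5. → (9, 5)
5P: (9, 5) + (20, 1). λ = (1 - 5)/(20 - 9) ≡ 19/11 mod 23. 11⁻¹ ≡ 21 (mod 23), so λ ≡ 8.
  x = λ² - 9 - 20 = 64 - 29 ≡ 12; y = λ·(9 - 12) - 5 ≡ 17. → (12, 17)
6P: (12, 17) + (20, 1). λ = (1 - 17)/(20 - 12) ≡ 7/8 mod 23. 8⁻¹ ≡ 3 (mod 23) since 8·3 = 24 ≡ 1, so λ ≡ 21.
  x = λ² - 12 - 20 = 441 - 32 ≡ 18; y = λ·(12 - 18) - 17 ≡ 18. → (18, 18)
7P: (18, 18) + (20, 1). λ = (1 - 18)/(20 - 18) ≡ 6/2 mod 23. 2⁻¹ ≡ 12 (mod 23) since 2·12 = 24 ≡ 1, so λ ≡ 3.
  x = λ² - 18 - 20 = 9 - 38 ≡ 17; y = λ·(18 - 17) - 18 ≡ 8. → (17, 8)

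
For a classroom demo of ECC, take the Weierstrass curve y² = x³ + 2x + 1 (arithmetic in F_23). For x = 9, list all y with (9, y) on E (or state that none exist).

x³ + 2x + 1 = 748 ≡ 12 (mod 23).
Square roots of 12 mod 23: 9 and 14 (since 9² = 81 ≡ 12).

9, 14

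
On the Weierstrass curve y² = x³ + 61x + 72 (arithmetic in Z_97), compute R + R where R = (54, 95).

(82, 70)

tangent at (54, 95): λ = (3·54² + 61)/(2·95) ≡ 79/93. 93⁻¹ ≡ 24 (mod 97), so λ ≡ 79·24 ≡ 53.
  x = λ² - 54 - 54 = 2809 - 108 ≡ 82; y = λ·(54 - 82) - 95 ≡ 70. → (82, 70)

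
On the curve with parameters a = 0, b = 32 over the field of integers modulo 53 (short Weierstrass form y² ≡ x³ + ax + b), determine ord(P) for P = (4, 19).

9

2P: tangent at (4, 19): λ = (3·4² + 0)/(2·19) ≡ 48/38. 38⁻¹ ≡ 7 (mod 53) since 38·7 = 266 ≡ 1, so λ ≡ 48·7 ≡ 18.
  x = λ² - 4 - 4 = 324 - 8 ≡ 51; y = λ·(4 - 51) - 19 ≡ 36. → (51, 36)
3P: (51, 36) + (4, 19). λ = (19 - 36)/(4 - 51) ≡ 36/6 mod 53. 6⁻¹ ≡ 9 (mod 53) since 6·9 = 54 ≡ 1, so λ ≡ 6.
  x = λ² - 51 - 4 = 36 - 55 ≡ 34; y = λ·(51 - 34) - 36 ≡ 13. → (34, 13)
4P: (34, 13) + (4, 19). λ = (19 - 13)/(4 - 34) ≡ 6/23 mod 53. 23⁻¹ ≡ 30 (mod 53), so λ ≡ 21.
  x = λ² - 34 - 4 = 441 - 38 ≡ 32; y = λ·(34 - 32) - 13 ≡ 29. → (32, 29)
5P: (32, 29) + (4, 19). λ = (19 - 29)/(4 - 32) ≡ 43/25 mod 53. 25⁻¹ ≡ 17 (mod 53) since 25·17 = 425 ≡ 1, so λ ≡ 42.
  x = λ² - 32 - 4 = 1764 - 36 ≡ 32; y = λ·(32 - 32) - 29 ≡ 24. → (32, 24)
6P: (32, 24) + (4, 19). λ = (19 - 24)/(4 - 32) ≡ 48/25 mod 53. 25⁻¹ ≡ 17 (mod 53) since 25·17 = 425 ≡ 1, so λ ≡ 21.
  x = λ² - 32 - 4 = 441 - 36 ≡ 34; y = λ·(32 - 34) - 24 ≡ 40. → (34, 40)
7P: (34, 40) + (4, 19). λ = (19 - 40)/(4 - 34) ≡ 32/23 mod 53. 23⁻¹ ≡ 30 (mod 53), so λ ≡ 6.
  x = λ² - 34 - 4 = 36 - 38 ≡ 51; y = λ·(34 - 51) - 40 ≡ 17. → (51, 17)
8P: (51, 17) + (4, 19). λ = (19 - 17)/(4 - 51) ≡ 2/6 mod 53. 6⁻¹ ≡ 9 (mod 53) since 6·9 = 54 ≡ 1, so λ ≡ 18.
  x = λ² - 51 - 4 = 324 - 55 ≡ 4; y = λ·(51 - 4) - 17 ≡ 34. → (4, 34)
9P: (4, 34) + (4, 19): same x and y₁ ≡ -y₂, so the sum is 𝒪.
9P = 𝒪, so the order is 9.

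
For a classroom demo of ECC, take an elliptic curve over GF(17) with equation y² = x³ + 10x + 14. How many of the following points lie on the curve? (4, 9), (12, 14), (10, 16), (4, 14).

1

(4, 9): 9² ≡ 13, rhs ≡ 16 → off.
(12, 14): 14² ≡ 9, rhs ≡ 9 → on.
(10, 16): 16² ≡ 1, rhs ≡ 9 → off.
(4, 14): 14² ≡ 9, rhs ≡ 16 → off.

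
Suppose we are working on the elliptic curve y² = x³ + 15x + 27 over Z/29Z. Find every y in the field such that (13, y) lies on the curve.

none

x³ + 15x + 27 = 2419 ≡ 12 (mod 29).
12 is a non-residue mod 29; no y exists.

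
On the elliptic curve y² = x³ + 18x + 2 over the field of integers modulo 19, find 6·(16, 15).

Write G = (16, 15).
Double-and-add on 6 = (110)₂. Start with G = (16, 15) for the leading 1-bit.
double: tangent at (16, 15): λ = (3·16² + 18)/(2·15) ≡ 7/11. 11⁻¹ ≡ 7 (mod 19), so λ ≡ 7·7 ≡ 11.
  x = λ² - 16 - 16 = 121 - 32 ≡ 13; y = λ·(16 - 13) - 15 ≡ 18. → (13, 18)
add G: (13, 18) + (16, 15). λ = (15 - 18)/(16 - 13) ≡ 16/3 mod 19. 3⁻¹ ≡ 13 (mod 19) since 3·13 = 39 ≡ 1, so λ ≡ 18.
  x = λ² - 13 - 16 = 324 - 29 ≡ 10; y = λ·(13 - 10) - 18 ≡ 17. → (10, 17)
double: tangent at (10, 17): λ = (3·10² + 18)/(2·17) ≡ 14/15. 15⁻¹ ≡ 14 (mod 19), so λ ≡ 14·14 ≡ 6.
  x = λ² - 10 - 10 = 36 - 20 ≡ 16; y = λ·(10 - 16) - 17 ≡ 4. → (16, 4)

(16, 4)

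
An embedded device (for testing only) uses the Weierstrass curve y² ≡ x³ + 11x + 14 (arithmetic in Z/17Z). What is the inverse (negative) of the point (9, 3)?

-(9, 3) = (9, -3 mod 17) = (9, 14).

(9, 14)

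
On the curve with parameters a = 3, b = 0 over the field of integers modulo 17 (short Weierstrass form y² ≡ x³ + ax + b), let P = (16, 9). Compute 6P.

(8, 14)

Double-and-add on 6 = (110)₂. Start with P = (16, 9) for the leading 1-bit.
double: tangent at (16, 9): λ = (3·16² + 3)/(2·9) ≡ 6/1. 1⁻¹ ≡ 1 (mod 17) since 1·1 = 1 ≡ 1, so λ ≡ 6·1 ≡ 6.
  x = λ² - 16 - 16 = 36 - 32 ≡ 4; y = λ·(16 - 4) - 9 ≡ 12. → (4, 12)
add P: (4, 12) + (16, 9). λ = (9 - 12)/(16 - 4) ≡ 14/12 mod 17. 12⁻¹ ≡ 10 (mod 17), so λ ≡ 4.
  x = λ² - 4 - 16 = 16 - 20 ≡ 13; y = λ·(4 - 13) - 12 ≡ 3. → (13, 3)
double: tangent at (13, 3): λ = (3·13² + 3)/(2·3) ≡ 0/6. 6⁻¹ ≡ 3 (mod 17), so λ ≡ 0·3 ≡ 0.
  x = λ² - 13 - 13 = 0 - 26 ≡ 8; y = λ·(13 - 8) - 3 ≡ 14. → (8, 14)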